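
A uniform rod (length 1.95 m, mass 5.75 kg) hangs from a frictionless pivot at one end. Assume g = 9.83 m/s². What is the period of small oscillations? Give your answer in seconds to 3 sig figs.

2.28 s

For a physical pendulum T = 2π√(I/(mgd)), with d = 0.9750 m from pivot to centre of mass.
I_cm = mL²/12 = 5.75 × 1.95²/12 = 1.822 kg·m²; I = I_cm + md² = 1.822 + 5.75 × 0.9750² = 7.288 kg·m².
T = 2π√(7.288/(5.75 × 9.83 × 0.9750)) = 2.28 s.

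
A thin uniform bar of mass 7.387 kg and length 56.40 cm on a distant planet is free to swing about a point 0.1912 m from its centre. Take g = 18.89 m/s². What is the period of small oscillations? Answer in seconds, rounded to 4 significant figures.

For a physical pendulum T = 2π√(I/(mgd)), with d = 0.19120 m from pivot to centre of mass.
I_cm = mL²/12 = 7.387 × 0.5640²/12 = 0.19581 kg·m²; I = I_cm + md² = 0.19581 + 7.387 × 0.19120² = 0.46586 kg·m².
T = 2π√(0.46586/(7.387 × 18.89 × 0.19120)) = 0.8303 s.

0.8303 s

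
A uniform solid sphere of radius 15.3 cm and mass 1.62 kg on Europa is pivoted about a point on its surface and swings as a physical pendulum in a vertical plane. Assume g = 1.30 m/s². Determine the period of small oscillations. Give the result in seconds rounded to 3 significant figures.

I_cm = (2/5)mr² = 0.01517 kg·m². The pivot is at distance d = 0.153 m from the centre of mass.
By the parallel-axis theorem, I = I_cm + md² = 0.01517 + 0.03792 = 0.05309 kg·m².
T = 2π√(I/(mgd)) = 2π√(0.05309/(1.62 × 1.30 × 0.153)) = 2.55 s.

2.55 s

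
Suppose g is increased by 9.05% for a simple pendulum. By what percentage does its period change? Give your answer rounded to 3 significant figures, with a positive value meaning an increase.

-4.24%

T ∝ 1/√g, so T'/T = 1/√(1.091) = 0.9576.
Percentage change in T = (0.9576 − 1) × 100% = -4.24%.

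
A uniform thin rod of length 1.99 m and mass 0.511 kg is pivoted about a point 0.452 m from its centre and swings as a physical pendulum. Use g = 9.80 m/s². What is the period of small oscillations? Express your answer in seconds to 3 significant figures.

For a physical pendulum T = 2π√(I/(mgd)), with d = 0.4520 m from pivot to centre of mass.
I_cm = mL²/12 = 0.511 × 1.99²/12 = 0.1686 kg·m²; I = I_cm + md² = 0.1686 + 0.511 × 0.4520² = 0.2730 kg·m².
T = 2π√(0.2730/(0.511 × 9.80 × 0.4520)) = 2.18 s.

2.18 s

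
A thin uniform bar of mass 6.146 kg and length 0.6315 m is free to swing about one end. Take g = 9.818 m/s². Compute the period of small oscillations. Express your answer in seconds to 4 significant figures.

For a physical pendulum T = 2π√(I/(mgd)), with d = 0.31575 m from pivot to centre of mass.
I_cm = mL²/12 = 6.146 × 0.6315²/12 = 0.20425 kg·m²; I = I_cm + md² = 0.20425 + 6.146 × 0.31575² = 0.81699 kg·m².
T = 2π√(0.81699/(6.146 × 9.818 × 0.31575)) = 1.301 s.

1.301 s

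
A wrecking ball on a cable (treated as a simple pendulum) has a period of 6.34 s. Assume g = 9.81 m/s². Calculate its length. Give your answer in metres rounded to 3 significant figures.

From T = 2π√(L/g), L = gT²/(4π²) = 9.81 × 6.340²/(4π²) = 9.99 m.

9.99 m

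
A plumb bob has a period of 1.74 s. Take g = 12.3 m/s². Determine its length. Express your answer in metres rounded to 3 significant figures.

From T = 2π√(L/g), L = gT²/(4π²) = 12.3 × 1.740²/(4π²) = 0.943 m.

0.943 m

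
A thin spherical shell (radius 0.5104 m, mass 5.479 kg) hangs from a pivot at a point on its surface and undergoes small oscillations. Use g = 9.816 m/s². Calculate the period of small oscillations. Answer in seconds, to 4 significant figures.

I_cm = (2/3)mr² = 0.95155 kg·m². The pivot is at distance d = 0.5104 m from the centre of mass.
By the parallel-axis theorem, I = I_cm + md² = 0.95155 + 1.4273 = 2.3789 kg·m².
T = 2π√(I/(mgd)) = 2π√(2.3789/(5.479 × 9.816 × 0.5104)) = 1.850 s.

1.850 s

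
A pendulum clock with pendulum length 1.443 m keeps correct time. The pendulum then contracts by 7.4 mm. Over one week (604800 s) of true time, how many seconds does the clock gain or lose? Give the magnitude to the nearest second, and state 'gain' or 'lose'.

T ∝ √L, so T'/T = √(1.43560/1.443) = 0.997433.
In 604800 s of true time the clock registers 604800/0.997433 = 606356.8 s, so it gains 1557 s.

gain 1557 s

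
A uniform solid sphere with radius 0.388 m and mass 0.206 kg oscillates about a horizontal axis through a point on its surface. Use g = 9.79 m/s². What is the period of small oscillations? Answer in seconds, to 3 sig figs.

I_cm = (2/5)mr² = 0.01240 kg·m². The pivot is at distance d = 0.388 m from the centre of mass.
By the parallel-axis theorem, I = I_cm + md² = 0.01240 + 0.03101 = 0.04342 kg·m².
T = 2π√(I/(mgd)) = 2π√(0.04342/(0.206 × 9.79 × 0.388)) = 1.48 s.

1.48 s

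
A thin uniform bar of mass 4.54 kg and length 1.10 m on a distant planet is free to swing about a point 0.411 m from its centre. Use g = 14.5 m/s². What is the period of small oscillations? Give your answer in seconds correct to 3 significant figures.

1.34 s

For a physical pendulum T = 2π√(I/(mgd)), with d = 0.4110 m from pivot to centre of mass.
I_cm = mL²/12 = 4.54 × 1.10²/12 = 0.4578 kg·m²; I = I_cm + md² = 0.4578 + 4.54 × 0.4110² = 1.225 kg·m².
T = 2π√(1.225/(4.54 × 14.5 × 0.4110)) = 1.34 s.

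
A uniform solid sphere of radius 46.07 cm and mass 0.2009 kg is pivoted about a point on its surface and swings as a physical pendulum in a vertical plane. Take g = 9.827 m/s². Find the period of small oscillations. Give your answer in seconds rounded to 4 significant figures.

I_cm = (2/5)mr² = 0.017056 kg·m². The pivot is at distance d = 0.4607 m from the centre of mass.
By the parallel-axis theorem, I = I_cm + md² = 0.017056 + 0.042640 = 0.059696 kg·m².
T = 2π√(I/(mgd)) = 2π√(0.059696/(0.2009 × 9.827 × 0.4607)) = 1.610 s.

1.610 s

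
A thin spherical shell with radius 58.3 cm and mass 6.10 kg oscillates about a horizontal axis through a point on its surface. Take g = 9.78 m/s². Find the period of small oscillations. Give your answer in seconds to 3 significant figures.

1.98 s

I_cm = (2/3)mr² = 1.382 kg·m². The pivot is at distance d = 0.583 m from the centre of mass.
By the parallel-axis theorem, I = I_cm + md² = 1.382 + 2.073 = 3.456 kg·m².
T = 2π√(I/(mgd)) = 2π√(3.456/(6.10 × 9.78 × 0.583)) = 1.98 s.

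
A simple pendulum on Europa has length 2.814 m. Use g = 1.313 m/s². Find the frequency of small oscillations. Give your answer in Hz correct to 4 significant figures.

0.1087 Hz

T = 2π√(L/g) = 2π√(2.814/1.313) = 9.1983 s, so f = 1/T = 0.1087 Hz.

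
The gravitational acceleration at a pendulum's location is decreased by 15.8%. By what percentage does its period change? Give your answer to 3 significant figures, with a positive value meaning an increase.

T ∝ 1/√g, so T'/T = 1/√(0.8420) = 1.090.
Percentage change in T = (1.090 − 1) × 100% = 8.98%.

8.98%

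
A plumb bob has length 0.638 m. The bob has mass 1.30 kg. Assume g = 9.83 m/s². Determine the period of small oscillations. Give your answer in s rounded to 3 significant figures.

1.60 s

T = 2π√(L/g) = 2π√(0.638/9.83) = 2π × 0.2548 = 1.60 s.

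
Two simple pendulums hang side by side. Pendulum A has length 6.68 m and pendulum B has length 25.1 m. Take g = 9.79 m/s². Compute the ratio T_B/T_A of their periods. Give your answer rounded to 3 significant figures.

1.94

T ∝ √L, so T_B/T_A = √(L_B/L_A) = √(25.1/6.68) = 1.94.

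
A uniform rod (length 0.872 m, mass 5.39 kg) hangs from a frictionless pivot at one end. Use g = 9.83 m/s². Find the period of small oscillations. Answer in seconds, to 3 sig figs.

1.53 s

For a physical pendulum T = 2π√(I/(mgd)), with d = 0.4360 m from pivot to centre of mass.
I_cm = mL²/12 = 5.39 × 0.872²/12 = 0.3415 kg·m²; I = I_cm + md² = 0.3415 + 5.39 × 0.4360² = 1.366 kg·m².
T = 2π√(1.366/(5.39 × 9.83 × 0.4360)) = 1.53 s.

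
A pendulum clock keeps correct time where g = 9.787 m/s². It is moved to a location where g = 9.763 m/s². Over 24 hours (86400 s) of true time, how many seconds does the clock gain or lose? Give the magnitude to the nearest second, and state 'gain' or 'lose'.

The clock's period scales as T ∝ 1/√g, so T'/T = √(9.787/9.763) = 1.00123.
In 86400 s of true time the clock registers 86400/1.00123 = 86294.0 s, so it loses 106 s.

lose 106 s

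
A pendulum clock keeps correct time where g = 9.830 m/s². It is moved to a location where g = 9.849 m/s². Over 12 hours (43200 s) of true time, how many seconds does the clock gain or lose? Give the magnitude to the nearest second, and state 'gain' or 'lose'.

The clock's period scales as T ∝ 1/√g, so T'/T = √(9.830/9.849) = 0.999035.
In 43200 s of true time the clock registers 43200/0.999035 = 43241.7 s, so it gains 42 s.

gain 42 s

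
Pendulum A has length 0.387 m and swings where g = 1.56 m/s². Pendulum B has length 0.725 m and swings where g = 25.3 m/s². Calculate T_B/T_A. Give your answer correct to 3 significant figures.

0.340

T = 2π√(L/g), so T_B/T_A = √((L_B/g_B)/(L_A/g_A)) = √((0.725/25.3)/(0.387/1.56)) = 0.340.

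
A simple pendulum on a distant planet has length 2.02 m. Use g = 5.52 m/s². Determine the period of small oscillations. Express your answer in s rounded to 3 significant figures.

T = 2π√(L/g) = 2π√(2.02/5.52) = 2π × 0.6049 = 3.80 s.

3.80 s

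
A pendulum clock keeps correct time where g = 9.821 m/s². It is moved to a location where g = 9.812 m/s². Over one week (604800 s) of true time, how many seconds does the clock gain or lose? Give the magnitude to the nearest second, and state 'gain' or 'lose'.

The clock's period scales as T ∝ 1/√g, so T'/T = √(9.821/9.812) = 1.00046.
In 604800 s of true time the clock registers 604800/1.00046 = 604522.8 s, so it loses 277 s.

lose 277 s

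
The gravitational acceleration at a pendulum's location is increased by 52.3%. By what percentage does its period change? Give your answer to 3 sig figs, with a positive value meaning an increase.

T ∝ 1/√g, so T'/T = 1/√(1.523) = 0.8103.
Percentage change in T = (0.8103 − 1) × 100% = -19.0%.

-19.0%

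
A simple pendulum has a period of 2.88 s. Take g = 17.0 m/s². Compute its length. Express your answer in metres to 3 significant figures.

From T = 2π√(L/g), L = gT²/(4π²) = 17.0 × 2.880²/(4π²) = 3.57 m.

3.57 m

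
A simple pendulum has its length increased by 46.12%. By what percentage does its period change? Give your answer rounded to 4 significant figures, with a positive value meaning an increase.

20.88%

T ∝ √L, so T'/T = √(1.4612) = 1.2088.
Percentage change in T = (1.2088 − 1) × 100% = 20.88%.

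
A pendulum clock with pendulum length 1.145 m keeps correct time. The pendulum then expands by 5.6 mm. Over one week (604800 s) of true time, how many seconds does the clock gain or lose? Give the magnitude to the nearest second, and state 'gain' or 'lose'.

lose 1474 s

T ∝ √L, so T'/T = √(1.15060/1.145) = 1.00244.
In 604800 s of true time the clock registers 604800/1.00244 = 603326.4 s, so it loses 1474 s.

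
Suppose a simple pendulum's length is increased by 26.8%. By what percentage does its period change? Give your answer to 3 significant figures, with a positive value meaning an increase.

T ∝ √L, so T'/T = √(1.268) = 1.126.
Percentage change in T = (1.126 − 1) × 100% = 12.6%.

12.6%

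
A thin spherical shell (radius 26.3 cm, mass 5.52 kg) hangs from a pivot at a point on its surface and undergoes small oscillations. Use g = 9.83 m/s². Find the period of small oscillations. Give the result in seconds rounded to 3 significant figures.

1.33 s

I_cm = (2/3)mr² = 0.2545 kg·m². The pivot is at distance d = 0.263 m from the centre of mass.
By the parallel-axis theorem, I = I_cm + md² = 0.2545 + 0.3818 = 0.6364 kg·m².
T = 2π√(I/(mgd)) = 2π√(0.6364/(5.52 × 9.83 × 0.263)) = 1.33 s.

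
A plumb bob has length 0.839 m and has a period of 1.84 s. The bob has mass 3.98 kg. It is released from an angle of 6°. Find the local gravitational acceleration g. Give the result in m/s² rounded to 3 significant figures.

9.78 m/s²

From T = 2π√(L/g), g = 4π²L/T² = 4π² × 0.839/1.840² = 9.78 m/s².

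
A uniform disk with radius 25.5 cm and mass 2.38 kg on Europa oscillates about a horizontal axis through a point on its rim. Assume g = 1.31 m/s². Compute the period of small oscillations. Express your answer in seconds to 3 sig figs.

I_cm = ½mr² = 0.07738 kg·m². The pivot is at distance d = 0.255 m from the centre of mass.
By the parallel-axis theorem, I = I_cm + md² = 0.07738 + 0.1548 = 0.2321 kg·m².
T = 2π√(I/(mgd)) = 2π√(0.2321/(2.38 × 1.31 × 0.255)) = 3.40 s.

3.40 s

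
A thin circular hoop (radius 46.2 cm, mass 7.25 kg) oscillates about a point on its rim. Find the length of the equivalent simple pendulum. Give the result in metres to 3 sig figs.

0.924 m

The equivalent simple-pendulum length is L_eq = I/(md), where I is about the pivot and d = 0.4620 m.
I_cm = mR² = 1.547 kg·m², so I = I_cm + md² = 1.547 + 1.547 = 3.095 kg·m².
L_eq = 3.095/(7.25 × 0.4620) = 0.924 m.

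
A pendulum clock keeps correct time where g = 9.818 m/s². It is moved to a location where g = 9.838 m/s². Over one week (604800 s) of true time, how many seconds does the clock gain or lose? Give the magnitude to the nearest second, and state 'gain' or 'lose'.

The clock's period scales as T ∝ 1/√g, so T'/T = √(9.818/9.838) = 0.998983.
In 604800 s of true time the clock registers 604800/0.998983 = 605415.7 s, so it gains 616 s.

gain 616 s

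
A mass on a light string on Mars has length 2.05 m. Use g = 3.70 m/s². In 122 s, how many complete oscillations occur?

T = 2π√(L/g) = 2π√(2.05/3.70) = 4.677 s.
Number of complete oscillations = ⌊122/4.677⌋ = ⌊26.09⌋ = 26.

26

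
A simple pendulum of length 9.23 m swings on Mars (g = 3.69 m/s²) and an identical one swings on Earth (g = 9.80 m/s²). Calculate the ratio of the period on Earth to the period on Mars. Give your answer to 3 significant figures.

0.614

T ∝ 1/√g, so T₂/T₁ = √(g₁/g₂) = √(3.69/9.80) = 0.614.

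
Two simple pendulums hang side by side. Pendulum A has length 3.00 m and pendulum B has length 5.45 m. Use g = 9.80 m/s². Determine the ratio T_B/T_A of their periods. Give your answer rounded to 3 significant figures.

T ∝ √L, so T_B/T_A = √(L_B/L_A) = √(5.45/3.00) = 1.35.

1.35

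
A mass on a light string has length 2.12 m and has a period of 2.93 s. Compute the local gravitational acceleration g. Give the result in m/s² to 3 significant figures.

9.75 m/s²

From T = 2π√(L/g), g = 4π²L/T² = 4π² × 2.12/2.930² = 9.75 m/s².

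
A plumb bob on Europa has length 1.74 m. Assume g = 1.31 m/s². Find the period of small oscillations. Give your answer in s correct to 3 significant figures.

T = 2π√(L/g) = 2π√(1.74/1.31) = 2π × 1.152 = 7.24 s.

7.24 s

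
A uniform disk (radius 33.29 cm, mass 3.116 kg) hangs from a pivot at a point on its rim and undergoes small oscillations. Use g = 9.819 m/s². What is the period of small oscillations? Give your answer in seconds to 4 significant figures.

1.417 s

I_cm = ½mr² = 0.17266 kg·m². The pivot is at distance d = 0.3329 m from the centre of mass.
By the parallel-axis theorem, I = I_cm + md² = 0.17266 + 0.34532 = 0.51798 kg·m².
T = 2π√(I/(mgd)) = 2π√(0.51798/(3.116 × 9.819 × 0.3329)) = 1.417 s.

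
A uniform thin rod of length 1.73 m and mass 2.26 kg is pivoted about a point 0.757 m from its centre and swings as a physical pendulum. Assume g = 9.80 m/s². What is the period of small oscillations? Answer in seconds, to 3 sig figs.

2.09 s

For a physical pendulum T = 2π√(I/(mgd)), with d = 0.7570 m from pivot to centre of mass.
I_cm = mL²/12 = 2.26 × 1.73²/12 = 0.5637 kg·m²; I = I_cm + md² = 0.5637 + 2.26 × 0.7570² = 1.859 kg·m².
T = 2π√(1.859/(2.26 × 9.80 × 0.7570)) = 2.09 s.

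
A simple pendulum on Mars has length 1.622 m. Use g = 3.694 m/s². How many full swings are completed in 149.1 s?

35

T = 2π√(L/g) = 2π√(1.622/3.694) = 4.1635 s.
Number of complete oscillations = ⌊149.1/4.1635⌋ = ⌊35.811⌋ = 35.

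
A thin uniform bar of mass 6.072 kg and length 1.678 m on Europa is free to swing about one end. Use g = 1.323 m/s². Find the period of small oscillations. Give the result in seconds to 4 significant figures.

5.778 s

For a physical pendulum T = 2π√(I/(mgd)), with d = 0.83900 m from pivot to centre of mass.
I_cm = mL²/12 = 6.072 × 1.678²/12 = 1.4247 kg·m²; I = I_cm + md² = 1.4247 + 6.072 × 0.83900² = 5.6989 kg·m².
T = 2π√(5.6989/(6.072 × 1.323 × 0.83900)) = 5.778 s.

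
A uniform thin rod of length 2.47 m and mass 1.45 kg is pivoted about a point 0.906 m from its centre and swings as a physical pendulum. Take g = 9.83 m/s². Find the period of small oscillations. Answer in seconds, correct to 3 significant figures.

For a physical pendulum T = 2π√(I/(mgd)), with d = 0.9060 m from pivot to centre of mass.
I_cm = mL²/12 = 1.45 × 2.47²/12 = 0.7372 kg·m²; I = I_cm + md² = 0.7372 + 1.45 × 0.9060² = 1.927 kg·m².
T = 2π√(1.927/(1.45 × 9.83 × 0.9060)) = 2.43 s.

2.43 s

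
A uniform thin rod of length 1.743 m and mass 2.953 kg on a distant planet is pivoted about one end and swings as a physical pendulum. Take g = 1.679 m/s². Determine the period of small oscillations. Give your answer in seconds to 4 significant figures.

For a physical pendulum T = 2π√(I/(mgd)), with d = 0.87150 m from pivot to centre of mass.
I_cm = mL²/12 = 2.953 × 1.743²/12 = 0.74761 kg·m²; I = I_cm + md² = 0.74761 + 2.953 × 0.87150² = 2.9905 kg·m².
T = 2π√(2.9905/(2.953 × 1.679 × 0.87150)) = 5.227 s.

5.227 s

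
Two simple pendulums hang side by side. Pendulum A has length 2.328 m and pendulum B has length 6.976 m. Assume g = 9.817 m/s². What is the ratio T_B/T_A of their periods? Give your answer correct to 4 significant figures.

1.731

T ∝ √L, so T_B/T_A = √(L_B/L_A) = √(6.976/2.328) = 1.731.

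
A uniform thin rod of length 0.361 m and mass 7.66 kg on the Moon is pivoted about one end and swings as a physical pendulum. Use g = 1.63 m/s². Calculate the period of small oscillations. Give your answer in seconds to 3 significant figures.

For a physical pendulum T = 2π√(I/(mgd)), with d = 0.1805 m from pivot to centre of mass.
I_cm = mL²/12 = 7.66 × 0.361²/12 = 0.08319 kg·m²; I = I_cm + md² = 0.08319 + 7.66 × 0.1805² = 0.3328 kg·m².
T = 2π√(0.3328/(7.66 × 1.63 × 0.1805)) = 2.41 s.

2.41 s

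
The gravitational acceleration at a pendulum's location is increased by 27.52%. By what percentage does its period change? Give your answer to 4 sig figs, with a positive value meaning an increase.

-11.45%

T ∝ 1/√g, so T'/T = 1/√(1.2752) = 0.88555.
Percentage change in T = (0.88555 − 1) × 100% = -11.45%.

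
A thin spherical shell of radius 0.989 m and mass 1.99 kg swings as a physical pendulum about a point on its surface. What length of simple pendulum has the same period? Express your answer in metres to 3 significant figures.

1.65 m

The equivalent simple-pendulum length is L_eq = I/(md), where I is about the pivot and d = 0.9890 m.
I_cm = (2/3)mR² = 1.298 kg·m², so I = I_cm + md² = 1.298 + 1.946 = 3.244 kg·m².
L_eq = 3.244/(1.99 × 0.9890) = 1.65 m.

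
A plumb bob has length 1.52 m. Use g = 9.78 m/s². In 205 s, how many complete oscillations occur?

82

T = 2π√(L/g) = 2π√(1.52/9.78) = 2.477 s.
Number of complete oscillations = ⌊205/2.477⌋ = ⌊82.76⌋ = 82.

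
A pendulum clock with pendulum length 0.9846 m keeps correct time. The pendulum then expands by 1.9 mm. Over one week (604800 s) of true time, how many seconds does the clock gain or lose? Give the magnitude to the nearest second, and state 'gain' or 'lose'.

T ∝ √L, so T'/T = √(0.98650/0.9846) = 1.00096.
In 604800 s of true time the clock registers 604800/1.00096 = 604217.3 s, so it loses 583 s.

lose 583 s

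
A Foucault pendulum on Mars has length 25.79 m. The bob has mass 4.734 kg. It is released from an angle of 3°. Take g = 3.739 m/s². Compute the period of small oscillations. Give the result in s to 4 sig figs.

16.50 s

T = 2π√(L/g) = 2π√(25.79/3.739) = 2π × 2.6263 = 16.50 s.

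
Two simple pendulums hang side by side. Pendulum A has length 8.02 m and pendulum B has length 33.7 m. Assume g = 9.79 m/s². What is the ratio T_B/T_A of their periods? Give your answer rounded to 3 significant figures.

T ∝ √L, so T_B/T_A = √(L_B/L_A) = √(33.7/8.02) = 2.05.

2.05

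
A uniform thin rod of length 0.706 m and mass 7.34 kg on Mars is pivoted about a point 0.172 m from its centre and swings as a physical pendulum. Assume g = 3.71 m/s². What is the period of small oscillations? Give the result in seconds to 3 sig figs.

2.10 s

For a physical pendulum T = 2π√(I/(mgd)), with d = 0.1720 m from pivot to centre of mass.
I_cm = mL²/12 = 7.34 × 0.706²/12 = 0.3049 kg·m²; I = I_cm + md² = 0.3049 + 7.34 × 0.1720² = 0.5220 kg·m².
T = 2π√(0.5220/(7.34 × 3.71 × 0.1720)) = 2.10 s.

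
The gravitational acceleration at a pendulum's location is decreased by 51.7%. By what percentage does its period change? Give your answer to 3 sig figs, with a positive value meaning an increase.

T ∝ 1/√g, so T'/T = 1/√(0.4830) = 1.439.
Percentage change in T = (1.439 − 1) × 100% = 43.9%.

43.9%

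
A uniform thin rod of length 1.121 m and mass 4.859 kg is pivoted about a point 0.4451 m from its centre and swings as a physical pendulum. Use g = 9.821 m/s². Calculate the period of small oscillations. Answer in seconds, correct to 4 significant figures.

1.654 s

For a physical pendulum T = 2π√(I/(mgd)), with d = 0.44510 m from pivot to centre of mass.
I_cm = mL²/12 = 4.859 × 1.121²/12 = 0.50883 kg·m²; I = I_cm + md² = 0.50883 + 4.859 × 0.44510² = 1.4715 kg·m².
T = 2π√(1.4715/(4.859 × 9.821 × 0.44510)) = 1.654 s.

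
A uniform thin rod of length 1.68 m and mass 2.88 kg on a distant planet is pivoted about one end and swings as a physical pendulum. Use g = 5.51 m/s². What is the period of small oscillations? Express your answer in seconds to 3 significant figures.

For a physical pendulum T = 2π√(I/(mgd)), with d = 0.8400 m from pivot to centre of mass.
I_cm = mL²/12 = 2.88 × 1.68²/12 = 0.6774 kg·m²; I = I_cm + md² = 0.6774 + 2.88 × 0.8400² = 2.710 kg·m².
T = 2π√(2.710/(2.88 × 5.51 × 0.8400)) = 2.83 s.

2.83 s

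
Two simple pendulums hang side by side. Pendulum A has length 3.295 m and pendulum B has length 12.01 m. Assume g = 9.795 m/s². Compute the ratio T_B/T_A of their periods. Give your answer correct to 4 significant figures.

T ∝ √L, so T_B/T_A = √(L_B/L_A) = √(12.01/3.295) = 1.909.

1.909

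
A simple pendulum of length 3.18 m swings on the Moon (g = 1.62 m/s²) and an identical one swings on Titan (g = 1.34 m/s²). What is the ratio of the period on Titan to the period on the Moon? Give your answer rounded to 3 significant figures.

T ∝ 1/√g, so T₂/T₁ = √(g₁/g₂) = √(1.62/1.34) = 1.10.

1.10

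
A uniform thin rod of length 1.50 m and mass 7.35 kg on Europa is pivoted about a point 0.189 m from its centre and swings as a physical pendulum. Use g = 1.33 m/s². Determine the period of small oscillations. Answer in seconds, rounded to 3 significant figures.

For a physical pendulum T = 2π√(I/(mgd)), with d = 0.1890 m from pivot to centre of mass.
I_cm = mL²/12 = 7.35 × 1.50²/12 = 1.378 kg·m²; I = I_cm + md² = 1.378 + 7.35 × 0.1890² = 1.641 kg·m².
T = 2π√(1.641/(7.35 × 1.33 × 0.1890)) = 5.92 s.

5.92 s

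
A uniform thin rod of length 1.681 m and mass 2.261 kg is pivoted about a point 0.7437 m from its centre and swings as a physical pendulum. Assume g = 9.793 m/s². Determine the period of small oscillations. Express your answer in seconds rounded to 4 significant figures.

For a physical pendulum T = 2π√(I/(mgd)), with d = 0.74370 m from pivot to centre of mass.
I_cm = mL²/12 = 2.261 × 1.681²/12 = 0.53242 kg·m²; I = I_cm + md² = 0.53242 + 2.261 × 0.74370² = 1.7830 kg·m².
T = 2π√(1.7830/(2.261 × 9.793 × 0.74370)) = 2.067 s.

2.067 s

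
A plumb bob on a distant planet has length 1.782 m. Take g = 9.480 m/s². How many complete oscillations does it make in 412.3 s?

151

T = 2π√(L/g) = 2π√(1.782/9.480) = 2.7241 s.
Number of complete oscillations = ⌊412.3/2.7241⌋ = ⌊151.35⌋ = 151.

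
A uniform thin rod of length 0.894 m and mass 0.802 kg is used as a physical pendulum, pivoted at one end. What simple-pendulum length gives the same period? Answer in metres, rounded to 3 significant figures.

0.596 m

The equivalent simple-pendulum length is L_eq = I/(md), where I is about the pivot and d = 0.4470 m.
I_cm = (1/12)mL² = 0.05342 kg·m², so I = I_cm + md² = 0.05342 + 0.1602 = 0.2137 kg·m².
L_eq = 0.2137/(0.802 × 0.4470) = 0.596 m.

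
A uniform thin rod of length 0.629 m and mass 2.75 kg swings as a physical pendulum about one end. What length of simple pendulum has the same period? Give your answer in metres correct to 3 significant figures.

The equivalent simple-pendulum length is L_eq = I/(md), where I is about the pivot and d = 0.3145 m.
I_cm = (1/12)mL² = 0.09067 kg·m², so I = I_cm + md² = 0.09067 + 0.2720 = 0.3627 kg·m².
L_eq = 0.3627/(2.75 × 0.3145) = 0.419 m.

0.419 m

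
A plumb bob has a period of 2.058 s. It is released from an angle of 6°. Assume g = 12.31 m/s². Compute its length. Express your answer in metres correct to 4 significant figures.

1.321 m

From T = 2π√(L/g), L = gT²/(4π²) = 12.31 × 2.0580²/(4π²) = 1.321 m.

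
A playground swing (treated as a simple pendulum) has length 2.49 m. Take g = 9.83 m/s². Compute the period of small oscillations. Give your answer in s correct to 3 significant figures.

3.16 s

T = 2π√(L/g) = 2π√(2.49/9.83) = 2π × 0.5033 = 3.16 s.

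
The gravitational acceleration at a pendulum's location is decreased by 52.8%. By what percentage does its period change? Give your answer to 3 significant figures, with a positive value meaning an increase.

T ∝ 1/√g, so T'/T = 1/√(0.4720) = 1.456.
Percentage change in T = (1.456 − 1) × 100% = 45.6%.

45.6%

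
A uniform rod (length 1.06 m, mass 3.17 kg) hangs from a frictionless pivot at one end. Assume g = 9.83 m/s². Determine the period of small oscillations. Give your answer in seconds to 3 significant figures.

For a physical pendulum T = 2π√(I/(mgd)), with d = 0.5300 m from pivot to centre of mass.
I_cm = mL²/12 = 3.17 × 1.06²/12 = 0.2968 kg·m²; I = I_cm + md² = 0.2968 + 3.17 × 0.5300² = 1.187 kg·m².
T = 2π√(1.187/(3.17 × 9.83 × 0.5300)) = 1.68 s.

1.68 s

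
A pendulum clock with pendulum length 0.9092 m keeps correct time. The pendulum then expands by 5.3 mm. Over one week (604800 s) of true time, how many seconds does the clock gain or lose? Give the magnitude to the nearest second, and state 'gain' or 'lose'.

lose 1755 s

T ∝ √L, so T'/T = √(0.91450/0.9092) = 1.00291.
In 604800 s of true time the clock registers 604800/1.00291 = 603044.9 s, so it loses 1755 s.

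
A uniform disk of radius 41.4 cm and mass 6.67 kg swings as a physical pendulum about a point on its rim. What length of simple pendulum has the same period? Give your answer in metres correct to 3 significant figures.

0.621 m

The equivalent simple-pendulum length is L_eq = I/(md), where I is about the pivot and d = 0.4140 m.
I_cm = ½mR² = 0.5716 kg·m², so I = I_cm + md² = 0.5716 + 1.143 = 1.715 kg·m².
L_eq = 1.715/(6.67 × 0.4140) = 0.621 m.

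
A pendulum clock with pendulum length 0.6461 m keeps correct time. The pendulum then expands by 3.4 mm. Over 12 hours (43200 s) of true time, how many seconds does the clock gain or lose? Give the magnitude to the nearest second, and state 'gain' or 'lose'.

T ∝ √L, so T'/T = √(0.64950/0.6461) = 1.00263.
In 43200 s of true time the clock registers 43200/1.00263 = 43086.8 s, so it loses 113 s.

lose 113 s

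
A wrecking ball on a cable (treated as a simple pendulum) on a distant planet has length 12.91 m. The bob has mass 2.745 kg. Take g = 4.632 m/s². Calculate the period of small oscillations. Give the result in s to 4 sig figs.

T = 2π√(L/g) = 2π√(12.91/4.632) = 2π × 1.6695 = 10.49 s.

10.49 s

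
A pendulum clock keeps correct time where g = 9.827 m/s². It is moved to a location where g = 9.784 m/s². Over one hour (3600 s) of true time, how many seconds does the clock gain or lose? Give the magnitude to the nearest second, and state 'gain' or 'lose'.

lose 8 s

The clock's period scales as T ∝ 1/√g, so T'/T = √(9.827/9.784) = 1.00220.
In 3600 s of true time the clock registers 3600/1.00220 = 3592.1 s, so it loses 8 s.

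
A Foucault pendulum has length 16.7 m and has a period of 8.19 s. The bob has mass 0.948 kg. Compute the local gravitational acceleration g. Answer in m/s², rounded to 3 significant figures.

From T = 2π√(L/g), g = 4π²L/T² = 4π² × 16.7/8.190² = 9.83 m/s².

9.83 m/s²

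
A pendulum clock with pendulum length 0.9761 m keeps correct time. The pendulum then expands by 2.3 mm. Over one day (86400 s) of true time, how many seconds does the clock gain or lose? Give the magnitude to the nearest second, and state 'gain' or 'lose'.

T ∝ √L, so T'/T = √(0.97840/0.9761) = 1.00118.
In 86400 s of true time the clock registers 86400/1.00118 = 86298.4 s, so it loses 102 s.

lose 102 s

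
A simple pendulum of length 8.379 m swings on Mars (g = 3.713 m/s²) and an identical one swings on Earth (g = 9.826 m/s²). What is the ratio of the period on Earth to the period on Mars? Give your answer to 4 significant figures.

T ∝ 1/√g, so T₂/T₁ = √(g₁/g₂) = √(3.713/9.826) = 0.6147.

0.6147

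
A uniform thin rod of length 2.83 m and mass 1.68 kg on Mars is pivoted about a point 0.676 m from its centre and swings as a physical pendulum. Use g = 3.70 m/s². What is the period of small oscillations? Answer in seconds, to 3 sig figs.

4.21 s

For a physical pendulum T = 2π√(I/(mgd)), with d = 0.6760 m from pivot to centre of mass.
I_cm = mL²/12 = 1.68 × 2.83²/12 = 1.121 kg·m²; I = I_cm + md² = 1.121 + 1.68 × 0.6760² = 1.889 kg·m².
T = 2π√(1.889/(1.68 × 3.70 × 0.6760)) = 4.21 s.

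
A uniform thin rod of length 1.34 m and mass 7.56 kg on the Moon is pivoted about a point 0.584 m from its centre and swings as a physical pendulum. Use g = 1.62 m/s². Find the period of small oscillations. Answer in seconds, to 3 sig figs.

For a physical pendulum T = 2π√(I/(mgd)), with d = 0.5840 m from pivot to centre of mass.
I_cm = mL²/12 = 7.56 × 1.34²/12 = 1.131 kg·m²; I = I_cm + md² = 1.131 + 7.56 × 0.5840² = 3.710 kg·m².
T = 2π√(3.710/(7.56 × 1.62 × 0.5840)) = 4.53 s.

4.53 s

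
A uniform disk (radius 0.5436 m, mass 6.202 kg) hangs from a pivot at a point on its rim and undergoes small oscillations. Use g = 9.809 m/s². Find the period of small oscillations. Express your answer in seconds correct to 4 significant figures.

1.812 s

I_cm = ½mr² = 0.91635 kg·m². The pivot is at distance d = 0.5436 m from the centre of mass.
By the parallel-axis theorem, I = I_cm + md² = 0.91635 + 1.8327 = 2.7490 kg·m².
T = 2π√(I/(mgd)) = 2π√(2.7490/(6.202 × 9.809 × 0.5436)) = 1.812 s.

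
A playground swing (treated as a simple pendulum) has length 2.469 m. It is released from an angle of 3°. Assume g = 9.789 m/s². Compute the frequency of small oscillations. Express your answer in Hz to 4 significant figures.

T = 2π√(L/g) = 2π√(2.469/9.789) = 3.1555 s, so f = 1/T = 0.3169 Hz.

0.3169 Hz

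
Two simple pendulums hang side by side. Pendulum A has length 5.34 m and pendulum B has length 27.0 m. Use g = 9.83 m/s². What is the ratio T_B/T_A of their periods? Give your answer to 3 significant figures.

2.25

T ∝ √L, so T_B/T_A = √(L_B/L_A) = √(27.0/5.34) = 2.25.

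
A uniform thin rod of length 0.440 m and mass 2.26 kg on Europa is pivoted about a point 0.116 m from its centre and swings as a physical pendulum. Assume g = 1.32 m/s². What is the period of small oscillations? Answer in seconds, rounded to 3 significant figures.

For a physical pendulum T = 2π√(I/(mgd)), with d = 0.1160 m from pivot to centre of mass.
I_cm = mL²/12 = 2.26 × 0.440²/12 = 0.03646 kg·m²; I = I_cm + md² = 0.03646 + 2.26 × 0.1160² = 0.06687 kg·m².
T = 2π√(0.06687/(2.26 × 1.32 × 0.1160)) = 2.76 s.

2.76 s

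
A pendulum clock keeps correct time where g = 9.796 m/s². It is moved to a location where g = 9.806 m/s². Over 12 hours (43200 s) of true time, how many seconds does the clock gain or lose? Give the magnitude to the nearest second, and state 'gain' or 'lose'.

gain 22 s

The clock's period scales as T ∝ 1/√g, so T'/T = √(9.796/9.806) = 0.999490.
In 43200 s of true time the clock registers 43200/0.999490 = 43222.0 s, so it gains 22 s.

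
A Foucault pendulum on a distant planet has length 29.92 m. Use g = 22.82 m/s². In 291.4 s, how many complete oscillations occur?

40

T = 2π√(L/g) = 2π√(29.92/22.82) = 7.1945 s.
Number of complete oscillations = ⌊291.4/7.1945⌋ = ⌊40.503⌋ = 40.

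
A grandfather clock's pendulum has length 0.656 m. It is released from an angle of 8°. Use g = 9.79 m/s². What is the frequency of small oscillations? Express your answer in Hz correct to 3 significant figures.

0.615 Hz

T = 2π√(L/g) = 2π√(0.656/9.79) = 1.626 s, so f = 1/T = 0.615 Hz.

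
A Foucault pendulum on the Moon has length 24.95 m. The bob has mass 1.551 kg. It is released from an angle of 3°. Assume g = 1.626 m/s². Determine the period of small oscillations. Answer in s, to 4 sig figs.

24.61 s

T = 2π√(L/g) = 2π√(24.95/1.626) = 2π × 3.9172 = 24.61 s.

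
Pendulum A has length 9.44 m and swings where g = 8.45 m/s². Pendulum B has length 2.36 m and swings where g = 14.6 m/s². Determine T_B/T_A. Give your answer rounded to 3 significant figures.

0.380

T = 2π√(L/g), so T_B/T_A = √((L_B/g_B)/(L_A/g_A)) = √((2.36/14.6)/(9.44/8.45)) = 0.380.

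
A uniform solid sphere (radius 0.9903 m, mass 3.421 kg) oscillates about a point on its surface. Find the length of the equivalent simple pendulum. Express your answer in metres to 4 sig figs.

The equivalent simple-pendulum length is L_eq = I/(md), where I is about the pivot and d = 0.99030 m.
I_cm = (2/5)mR² = 1.3420 kg·m², so I = I_cm + md² = 1.3420 + 3.3550 = 4.6969 kg·m².
L_eq = 4.6969/(3.421 × 0.99030) = 1.386 m.

1.386 m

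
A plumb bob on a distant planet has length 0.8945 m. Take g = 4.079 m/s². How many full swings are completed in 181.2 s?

61

T = 2π√(L/g) = 2π√(0.8945/4.079) = 2.9423 s.
Number of complete oscillations = ⌊181.2/2.9423⌋ = ⌊61.584⌋ = 61.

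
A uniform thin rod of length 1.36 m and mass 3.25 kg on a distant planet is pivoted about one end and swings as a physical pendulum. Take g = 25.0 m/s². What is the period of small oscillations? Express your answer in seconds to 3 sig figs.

For a physical pendulum T = 2π√(I/(mgd)), with d = 0.6800 m from pivot to centre of mass.
I_cm = mL²/12 = 3.25 × 1.36²/12 = 0.5009 kg·m²; I = I_cm + md² = 0.5009 + 3.25 × 0.6800² = 2.004 kg·m².
T = 2π√(2.004/(3.25 × 25.0 × 0.6800)) = 1.20 s.

1.20 s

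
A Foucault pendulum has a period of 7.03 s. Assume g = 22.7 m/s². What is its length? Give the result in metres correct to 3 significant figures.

From T = 2π√(L/g), L = gT²/(4π²) = 22.7 × 7.030²/(4π²) = 28.4 m.

28.4 m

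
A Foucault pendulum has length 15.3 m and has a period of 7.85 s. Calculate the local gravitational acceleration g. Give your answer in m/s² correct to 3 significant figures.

9.80 m/s²

From T = 2π√(L/g), g = 4π²L/T² = 4π² × 15.3/7.850² = 9.80 m/s².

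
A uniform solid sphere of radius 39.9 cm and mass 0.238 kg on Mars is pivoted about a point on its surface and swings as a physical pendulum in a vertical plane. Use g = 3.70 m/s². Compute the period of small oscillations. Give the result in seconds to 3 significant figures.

I_cm = (2/5)mr² = 0.01516 kg·m². The pivot is at distance d = 0.399 m from the centre of mass.
By the parallel-axis theorem, I = I_cm + md² = 0.01516 + 0.03789 = 0.05305 kg·m².
T = 2π√(I/(mgd)) = 2π√(0.05305/(0.238 × 3.70 × 0.399)) = 2.44 s.

2.44 s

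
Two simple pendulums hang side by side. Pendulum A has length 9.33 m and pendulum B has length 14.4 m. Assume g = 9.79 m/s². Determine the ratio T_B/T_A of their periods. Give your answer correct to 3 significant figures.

T ∝ √L, so T_B/T_A = √(L_B/L_A) = √(14.4/9.33) = 1.24.

1.24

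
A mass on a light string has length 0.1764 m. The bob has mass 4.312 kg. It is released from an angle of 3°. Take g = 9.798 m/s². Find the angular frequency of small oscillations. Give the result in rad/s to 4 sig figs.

ω = √(g/L) = √(9.798/0.1764) = 7.453 rad/s.

7.453 rad/s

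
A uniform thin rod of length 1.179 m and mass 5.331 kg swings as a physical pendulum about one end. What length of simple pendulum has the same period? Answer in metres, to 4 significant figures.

The equivalent simple-pendulum length is L_eq = I/(md), where I is about the pivot and d = 0.58950 m.
I_cm = (1/12)mL² = 0.61753 kg·m², so I = I_cm + md² = 0.61753 + 1.8526 = 2.4701 kg·m².
L_eq = 2.4701/(5.331 × 0.58950) = 0.7860 m.

0.7860 m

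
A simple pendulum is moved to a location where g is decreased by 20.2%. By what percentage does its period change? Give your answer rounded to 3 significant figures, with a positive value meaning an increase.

11.9%

T ∝ 1/√g, so T'/T = 1/√(0.7980) = 1.119.
Percentage change in T = (1.119 − 1) × 100% = 11.9%.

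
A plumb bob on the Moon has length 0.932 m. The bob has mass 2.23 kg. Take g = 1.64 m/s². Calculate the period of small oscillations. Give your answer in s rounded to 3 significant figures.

4.74 s

T = 2π√(L/g) = 2π√(0.932/1.64) = 2π × 0.7539 = 4.74 s.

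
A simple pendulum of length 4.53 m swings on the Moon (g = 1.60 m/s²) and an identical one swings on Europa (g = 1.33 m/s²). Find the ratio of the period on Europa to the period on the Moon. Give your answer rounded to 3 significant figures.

1.10

T ∝ 1/√g, so T₂/T₁ = √(g₁/g₂) = √(1.60/1.33) = 1.10.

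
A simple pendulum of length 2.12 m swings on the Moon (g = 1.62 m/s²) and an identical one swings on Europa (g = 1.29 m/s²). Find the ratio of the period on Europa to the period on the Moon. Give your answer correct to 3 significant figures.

1.12

T ∝ 1/√g, so T₂/T₁ = √(g₁/g₂) = √(1.62/1.29) = 1.12.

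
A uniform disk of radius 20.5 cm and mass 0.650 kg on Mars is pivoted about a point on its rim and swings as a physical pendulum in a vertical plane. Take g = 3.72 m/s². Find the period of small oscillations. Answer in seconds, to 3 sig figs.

1.81 s

I_cm = ½mr² = 0.01366 kg·m². The pivot is at distance d = 0.205 m from the centre of mass.
By the parallel-axis theorem, I = I_cm + md² = 0.01366 + 0.02732 = 0.04097 kg·m².
T = 2π√(I/(mgd)) = 2π√(0.04097/(0.650 × 3.72 × 0.205)) = 1.81 s.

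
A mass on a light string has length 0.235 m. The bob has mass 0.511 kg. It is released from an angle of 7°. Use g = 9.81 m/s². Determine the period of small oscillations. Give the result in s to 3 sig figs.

0.972 s

T = 2π√(L/g) = 2π√(0.235/9.81) = 2π × 0.1548 = 0.972 s.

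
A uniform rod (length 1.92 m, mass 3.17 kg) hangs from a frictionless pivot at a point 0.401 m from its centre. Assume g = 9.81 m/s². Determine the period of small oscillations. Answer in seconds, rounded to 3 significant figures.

2.17 s

For a physical pendulum T = 2π√(I/(mgd)), with d = 0.4010 m from pivot to centre of mass.
I_cm = mL²/12 = 3.17 × 1.92²/12 = 0.9738 kg·m²; I = I_cm + md² = 0.9738 + 3.17 × 0.4010² = 1.484 kg·m².
T = 2π√(1.484/(3.17 × 9.81 × 0.4010)) = 2.17 s.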